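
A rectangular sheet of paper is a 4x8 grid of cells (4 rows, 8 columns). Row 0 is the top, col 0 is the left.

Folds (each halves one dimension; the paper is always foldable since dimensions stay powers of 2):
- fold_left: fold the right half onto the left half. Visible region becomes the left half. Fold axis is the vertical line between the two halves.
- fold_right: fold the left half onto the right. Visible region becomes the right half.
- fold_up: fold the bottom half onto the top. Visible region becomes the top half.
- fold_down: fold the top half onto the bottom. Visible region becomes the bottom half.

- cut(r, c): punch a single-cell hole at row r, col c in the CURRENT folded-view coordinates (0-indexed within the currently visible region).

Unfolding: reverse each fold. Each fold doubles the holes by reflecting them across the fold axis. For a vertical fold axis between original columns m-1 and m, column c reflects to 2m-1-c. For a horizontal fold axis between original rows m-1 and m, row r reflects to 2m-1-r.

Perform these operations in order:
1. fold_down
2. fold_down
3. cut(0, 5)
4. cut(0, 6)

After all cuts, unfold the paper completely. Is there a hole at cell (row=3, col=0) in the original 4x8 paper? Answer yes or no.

Op 1 fold_down: fold axis h@2; visible region now rows[2,4) x cols[0,8) = 2x8
Op 2 fold_down: fold axis h@3; visible region now rows[3,4) x cols[0,8) = 1x8
Op 3 cut(0, 5): punch at orig (3,5); cuts so far [(3, 5)]; region rows[3,4) x cols[0,8) = 1x8
Op 4 cut(0, 6): punch at orig (3,6); cuts so far [(3, 5), (3, 6)]; region rows[3,4) x cols[0,8) = 1x8
Unfold 1 (reflect across h@3): 4 holes -> [(2, 5), (2, 6), (3, 5), (3, 6)]
Unfold 2 (reflect across h@2): 8 holes -> [(0, 5), (0, 6), (1, 5), (1, 6), (2, 5), (2, 6), (3, 5), (3, 6)]
Holes: [(0, 5), (0, 6), (1, 5), (1, 6), (2, 5), (2, 6), (3, 5), (3, 6)]

Answer: no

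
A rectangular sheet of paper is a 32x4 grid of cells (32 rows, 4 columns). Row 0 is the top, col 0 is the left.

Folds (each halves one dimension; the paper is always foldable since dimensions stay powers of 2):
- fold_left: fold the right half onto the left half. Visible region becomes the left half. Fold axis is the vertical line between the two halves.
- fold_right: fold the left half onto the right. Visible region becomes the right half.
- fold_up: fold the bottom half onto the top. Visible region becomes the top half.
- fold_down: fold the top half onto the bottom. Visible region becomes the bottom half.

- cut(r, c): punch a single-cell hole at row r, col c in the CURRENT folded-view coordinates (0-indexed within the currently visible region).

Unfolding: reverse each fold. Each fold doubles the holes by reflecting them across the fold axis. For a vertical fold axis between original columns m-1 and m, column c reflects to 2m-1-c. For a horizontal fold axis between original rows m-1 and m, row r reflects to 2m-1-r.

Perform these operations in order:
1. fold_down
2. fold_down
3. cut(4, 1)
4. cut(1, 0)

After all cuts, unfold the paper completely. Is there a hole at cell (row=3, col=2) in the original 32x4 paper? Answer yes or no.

Op 1 fold_down: fold axis h@16; visible region now rows[16,32) x cols[0,4) = 16x4
Op 2 fold_down: fold axis h@24; visible region now rows[24,32) x cols[0,4) = 8x4
Op 3 cut(4, 1): punch at orig (28,1); cuts so far [(28, 1)]; region rows[24,32) x cols[0,4) = 8x4
Op 4 cut(1, 0): punch at orig (25,0); cuts so far [(25, 0), (28, 1)]; region rows[24,32) x cols[0,4) = 8x4
Unfold 1 (reflect across h@24): 4 holes -> [(19, 1), (22, 0), (25, 0), (28, 1)]
Unfold 2 (reflect across h@16): 8 holes -> [(3, 1), (6, 0), (9, 0), (12, 1), (19, 1), (22, 0), (25, 0), (28, 1)]
Holes: [(3, 1), (6, 0), (9, 0), (12, 1), (19, 1), (22, 0), (25, 0), (28, 1)]

Answer: no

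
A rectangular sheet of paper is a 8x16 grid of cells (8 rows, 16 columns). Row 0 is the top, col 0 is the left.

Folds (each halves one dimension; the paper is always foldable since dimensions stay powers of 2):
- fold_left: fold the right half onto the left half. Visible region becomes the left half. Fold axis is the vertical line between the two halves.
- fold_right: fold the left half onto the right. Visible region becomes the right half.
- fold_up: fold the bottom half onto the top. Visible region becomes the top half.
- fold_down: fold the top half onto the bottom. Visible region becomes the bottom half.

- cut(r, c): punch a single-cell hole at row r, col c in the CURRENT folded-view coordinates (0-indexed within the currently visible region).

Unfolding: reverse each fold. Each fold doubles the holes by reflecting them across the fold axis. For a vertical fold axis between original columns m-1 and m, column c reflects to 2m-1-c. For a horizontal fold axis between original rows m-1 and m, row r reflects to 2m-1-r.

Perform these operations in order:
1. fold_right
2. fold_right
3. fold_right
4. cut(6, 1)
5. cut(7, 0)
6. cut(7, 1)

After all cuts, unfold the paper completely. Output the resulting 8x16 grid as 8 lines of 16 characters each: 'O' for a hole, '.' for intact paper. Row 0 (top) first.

Op 1 fold_right: fold axis v@8; visible region now rows[0,8) x cols[8,16) = 8x8
Op 2 fold_right: fold axis v@12; visible region now rows[0,8) x cols[12,16) = 8x4
Op 3 fold_right: fold axis v@14; visible region now rows[0,8) x cols[14,16) = 8x2
Op 4 cut(6, 1): punch at orig (6,15); cuts so far [(6, 15)]; region rows[0,8) x cols[14,16) = 8x2
Op 5 cut(7, 0): punch at orig (7,14); cuts so far [(6, 15), (7, 14)]; region rows[0,8) x cols[14,16) = 8x2
Op 6 cut(7, 1): punch at orig (7,15); cuts so far [(6, 15), (7, 14), (7, 15)]; region rows[0,8) x cols[14,16) = 8x2
Unfold 1 (reflect across v@14): 6 holes -> [(6, 12), (6, 15), (7, 12), (7, 13), (7, 14), (7, 15)]
Unfold 2 (reflect across v@12): 12 holes -> [(6, 8), (6, 11), (6, 12), (6, 15), (7, 8), (7, 9), (7, 10), (7, 11), (7, 12), (7, 13), (7, 14), (7, 15)]
Unfold 3 (reflect across v@8): 24 holes -> [(6, 0), (6, 3), (6, 4), (6, 7), (6, 8), (6, 11), (6, 12), (6, 15), (7, 0), (7, 1), (7, 2), (7, 3), (7, 4), (7, 5), (7, 6), (7, 7), (7, 8), (7, 9), (7, 10), (7, 11), (7, 12), (7, 13), (7, 14), (7, 15)]

Answer: ................
................
................
................
................
................
O..OO..OO..OO..O
OOOOOOOOOOOOOOOO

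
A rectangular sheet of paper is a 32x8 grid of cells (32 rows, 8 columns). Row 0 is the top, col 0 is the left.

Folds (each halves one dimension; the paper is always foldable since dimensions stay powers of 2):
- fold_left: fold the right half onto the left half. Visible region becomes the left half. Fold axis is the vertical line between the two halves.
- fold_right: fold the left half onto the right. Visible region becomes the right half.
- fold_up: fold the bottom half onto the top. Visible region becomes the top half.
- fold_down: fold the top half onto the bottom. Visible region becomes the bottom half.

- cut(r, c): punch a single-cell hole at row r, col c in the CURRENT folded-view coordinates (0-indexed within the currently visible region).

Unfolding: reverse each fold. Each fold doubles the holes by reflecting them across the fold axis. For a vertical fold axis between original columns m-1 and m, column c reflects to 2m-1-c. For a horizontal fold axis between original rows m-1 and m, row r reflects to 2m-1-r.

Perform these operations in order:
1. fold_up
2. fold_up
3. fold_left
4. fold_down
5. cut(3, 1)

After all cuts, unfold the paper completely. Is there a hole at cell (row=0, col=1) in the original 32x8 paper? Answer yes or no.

Answer: yes

Derivation:
Op 1 fold_up: fold axis h@16; visible region now rows[0,16) x cols[0,8) = 16x8
Op 2 fold_up: fold axis h@8; visible region now rows[0,8) x cols[0,8) = 8x8
Op 3 fold_left: fold axis v@4; visible region now rows[0,8) x cols[0,4) = 8x4
Op 4 fold_down: fold axis h@4; visible region now rows[4,8) x cols[0,4) = 4x4
Op 5 cut(3, 1): punch at orig (7,1); cuts so far [(7, 1)]; region rows[4,8) x cols[0,4) = 4x4
Unfold 1 (reflect across h@4): 2 holes -> [(0, 1), (7, 1)]
Unfold 2 (reflect across v@4): 4 holes -> [(0, 1), (0, 6), (7, 1), (7, 6)]
Unfold 3 (reflect across h@8): 8 holes -> [(0, 1), (0, 6), (7, 1), (7, 6), (8, 1), (8, 6), (15, 1), (15, 6)]
Unfold 4 (reflect across h@16): 16 holes -> [(0, 1), (0, 6), (7, 1), (7, 6), (8, 1), (8, 6), (15, 1), (15, 6), (16, 1), (16, 6), (23, 1), (23, 6), (24, 1), (24, 6), (31, 1), (31, 6)]
Holes: [(0, 1), (0, 6), (7, 1), (7, 6), (8, 1), (8, 6), (15, 1), (15, 6), (16, 1), (16, 6), (23, 1), (23, 6), (24, 1), (24, 6), (31, 1), (31, 6)]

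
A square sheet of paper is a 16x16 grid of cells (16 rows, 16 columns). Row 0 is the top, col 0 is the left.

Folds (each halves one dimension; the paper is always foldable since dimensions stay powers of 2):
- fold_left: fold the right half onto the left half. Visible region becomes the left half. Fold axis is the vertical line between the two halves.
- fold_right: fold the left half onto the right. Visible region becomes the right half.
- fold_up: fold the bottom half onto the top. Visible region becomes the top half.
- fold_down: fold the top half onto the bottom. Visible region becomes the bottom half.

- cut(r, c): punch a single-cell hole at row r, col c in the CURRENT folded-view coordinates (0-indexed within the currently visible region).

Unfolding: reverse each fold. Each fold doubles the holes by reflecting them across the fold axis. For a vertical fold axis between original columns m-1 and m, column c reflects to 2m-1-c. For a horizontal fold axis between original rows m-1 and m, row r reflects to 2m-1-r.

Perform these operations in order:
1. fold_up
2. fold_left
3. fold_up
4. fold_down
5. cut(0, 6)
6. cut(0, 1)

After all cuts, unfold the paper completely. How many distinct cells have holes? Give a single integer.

Op 1 fold_up: fold axis h@8; visible region now rows[0,8) x cols[0,16) = 8x16
Op 2 fold_left: fold axis v@8; visible region now rows[0,8) x cols[0,8) = 8x8
Op 3 fold_up: fold axis h@4; visible region now rows[0,4) x cols[0,8) = 4x8
Op 4 fold_down: fold axis h@2; visible region now rows[2,4) x cols[0,8) = 2x8
Op 5 cut(0, 6): punch at orig (2,6); cuts so far [(2, 6)]; region rows[2,4) x cols[0,8) = 2x8
Op 6 cut(0, 1): punch at orig (2,1); cuts so far [(2, 1), (2, 6)]; region rows[2,4) x cols[0,8) = 2x8
Unfold 1 (reflect across h@2): 4 holes -> [(1, 1), (1, 6), (2, 1), (2, 6)]
Unfold 2 (reflect across h@4): 8 holes -> [(1, 1), (1, 6), (2, 1), (2, 6), (5, 1), (5, 6), (6, 1), (6, 6)]
Unfold 3 (reflect across v@8): 16 holes -> [(1, 1), (1, 6), (1, 9), (1, 14), (2, 1), (2, 6), (2, 9), (2, 14), (5, 1), (5, 6), (5, 9), (5, 14), (6, 1), (6, 6), (6, 9), (6, 14)]
Unfold 4 (reflect across h@8): 32 holes -> [(1, 1), (1, 6), (1, 9), (1, 14), (2, 1), (2, 6), (2, 9), (2, 14), (5, 1), (5, 6), (5, 9), (5, 14), (6, 1), (6, 6), (6, 9), (6, 14), (9, 1), (9, 6), (9, 9), (9, 14), (10, 1), (10, 6), (10, 9), (10, 14), (13, 1), (13, 6), (13, 9), (13, 14), (14, 1), (14, 6), (14, 9), (14, 14)]

Answer: 32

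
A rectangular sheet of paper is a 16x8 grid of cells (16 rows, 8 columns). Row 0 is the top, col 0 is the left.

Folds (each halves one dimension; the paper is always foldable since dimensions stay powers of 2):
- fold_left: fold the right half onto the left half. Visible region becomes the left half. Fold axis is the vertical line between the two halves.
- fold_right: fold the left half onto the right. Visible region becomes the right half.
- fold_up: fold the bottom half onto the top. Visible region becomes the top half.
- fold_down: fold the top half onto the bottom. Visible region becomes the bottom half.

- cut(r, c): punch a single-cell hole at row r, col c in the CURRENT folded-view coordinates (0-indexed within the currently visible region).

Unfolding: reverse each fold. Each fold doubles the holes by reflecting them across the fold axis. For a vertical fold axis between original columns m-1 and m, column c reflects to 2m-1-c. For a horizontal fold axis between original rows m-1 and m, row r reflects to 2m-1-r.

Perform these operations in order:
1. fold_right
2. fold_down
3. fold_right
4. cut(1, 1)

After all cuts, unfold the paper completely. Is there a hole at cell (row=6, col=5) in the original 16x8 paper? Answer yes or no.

Op 1 fold_right: fold axis v@4; visible region now rows[0,16) x cols[4,8) = 16x4
Op 2 fold_down: fold axis h@8; visible region now rows[8,16) x cols[4,8) = 8x4
Op 3 fold_right: fold axis v@6; visible region now rows[8,16) x cols[6,8) = 8x2
Op 4 cut(1, 1): punch at orig (9,7); cuts so far [(9, 7)]; region rows[8,16) x cols[6,8) = 8x2
Unfold 1 (reflect across v@6): 2 holes -> [(9, 4), (9, 7)]
Unfold 2 (reflect across h@8): 4 holes -> [(6, 4), (6, 7), (9, 4), (9, 7)]
Unfold 3 (reflect across v@4): 8 holes -> [(6, 0), (6, 3), (6, 4), (6, 7), (9, 0), (9, 3), (9, 4), (9, 7)]
Holes: [(6, 0), (6, 3), (6, 4), (6, 7), (9, 0), (9, 3), (9, 4), (9, 7)]

Answer: no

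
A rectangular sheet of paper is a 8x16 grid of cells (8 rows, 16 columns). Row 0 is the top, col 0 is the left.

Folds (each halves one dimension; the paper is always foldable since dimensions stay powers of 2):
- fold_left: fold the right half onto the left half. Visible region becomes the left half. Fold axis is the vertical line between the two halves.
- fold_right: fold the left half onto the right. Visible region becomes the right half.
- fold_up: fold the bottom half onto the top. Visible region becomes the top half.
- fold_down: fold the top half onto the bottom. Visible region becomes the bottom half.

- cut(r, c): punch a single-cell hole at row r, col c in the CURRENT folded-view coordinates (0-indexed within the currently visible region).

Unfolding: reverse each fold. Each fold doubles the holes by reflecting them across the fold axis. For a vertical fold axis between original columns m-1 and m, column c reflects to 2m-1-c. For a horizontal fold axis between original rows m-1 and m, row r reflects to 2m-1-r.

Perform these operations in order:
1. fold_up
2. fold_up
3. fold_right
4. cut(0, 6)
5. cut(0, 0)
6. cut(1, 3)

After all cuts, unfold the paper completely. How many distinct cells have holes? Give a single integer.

Answer: 24

Derivation:
Op 1 fold_up: fold axis h@4; visible region now rows[0,4) x cols[0,16) = 4x16
Op 2 fold_up: fold axis h@2; visible region now rows[0,2) x cols[0,16) = 2x16
Op 3 fold_right: fold axis v@8; visible region now rows[0,2) x cols[8,16) = 2x8
Op 4 cut(0, 6): punch at orig (0,14); cuts so far [(0, 14)]; region rows[0,2) x cols[8,16) = 2x8
Op 5 cut(0, 0): punch at orig (0,8); cuts so far [(0, 8), (0, 14)]; region rows[0,2) x cols[8,16) = 2x8
Op 6 cut(1, 3): punch at orig (1,11); cuts so far [(0, 8), (0, 14), (1, 11)]; region rows[0,2) x cols[8,16) = 2x8
Unfold 1 (reflect across v@8): 6 holes -> [(0, 1), (0, 7), (0, 8), (0, 14), (1, 4), (1, 11)]
Unfold 2 (reflect across h@2): 12 holes -> [(0, 1), (0, 7), (0, 8), (0, 14), (1, 4), (1, 11), (2, 4), (2, 11), (3, 1), (3, 7), (3, 8), (3, 14)]
Unfold 3 (reflect across h@4): 24 holes -> [(0, 1), (0, 7), (0, 8), (0, 14), (1, 4), (1, 11), (2, 4), (2, 11), (3, 1), (3, 7), (3, 8), (3, 14), (4, 1), (4, 7), (4, 8), (4, 14), (5, 4), (5, 11), (6, 4), (6, 11), (7, 1), (7, 7), (7, 8), (7, 14)]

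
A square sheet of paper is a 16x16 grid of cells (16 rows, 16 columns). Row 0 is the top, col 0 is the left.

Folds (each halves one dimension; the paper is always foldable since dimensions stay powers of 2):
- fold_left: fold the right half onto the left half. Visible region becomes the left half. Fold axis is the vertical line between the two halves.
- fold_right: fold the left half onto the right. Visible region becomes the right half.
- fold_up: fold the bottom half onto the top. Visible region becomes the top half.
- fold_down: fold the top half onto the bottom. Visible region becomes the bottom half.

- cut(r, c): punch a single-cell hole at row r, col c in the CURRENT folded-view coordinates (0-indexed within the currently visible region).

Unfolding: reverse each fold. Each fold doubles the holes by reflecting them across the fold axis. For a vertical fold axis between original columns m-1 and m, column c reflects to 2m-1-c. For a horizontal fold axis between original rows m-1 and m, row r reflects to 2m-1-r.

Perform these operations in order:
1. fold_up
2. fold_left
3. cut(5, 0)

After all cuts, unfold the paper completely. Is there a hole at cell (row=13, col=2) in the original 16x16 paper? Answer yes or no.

Answer: no

Derivation:
Op 1 fold_up: fold axis h@8; visible region now rows[0,8) x cols[0,16) = 8x16
Op 2 fold_left: fold axis v@8; visible region now rows[0,8) x cols[0,8) = 8x8
Op 3 cut(5, 0): punch at orig (5,0); cuts so far [(5, 0)]; region rows[0,8) x cols[0,8) = 8x8
Unfold 1 (reflect across v@8): 2 holes -> [(5, 0), (5, 15)]
Unfold 2 (reflect across h@8): 4 holes -> [(5, 0), (5, 15), (10, 0), (10, 15)]
Holes: [(5, 0), (5, 15), (10, 0), (10, 15)]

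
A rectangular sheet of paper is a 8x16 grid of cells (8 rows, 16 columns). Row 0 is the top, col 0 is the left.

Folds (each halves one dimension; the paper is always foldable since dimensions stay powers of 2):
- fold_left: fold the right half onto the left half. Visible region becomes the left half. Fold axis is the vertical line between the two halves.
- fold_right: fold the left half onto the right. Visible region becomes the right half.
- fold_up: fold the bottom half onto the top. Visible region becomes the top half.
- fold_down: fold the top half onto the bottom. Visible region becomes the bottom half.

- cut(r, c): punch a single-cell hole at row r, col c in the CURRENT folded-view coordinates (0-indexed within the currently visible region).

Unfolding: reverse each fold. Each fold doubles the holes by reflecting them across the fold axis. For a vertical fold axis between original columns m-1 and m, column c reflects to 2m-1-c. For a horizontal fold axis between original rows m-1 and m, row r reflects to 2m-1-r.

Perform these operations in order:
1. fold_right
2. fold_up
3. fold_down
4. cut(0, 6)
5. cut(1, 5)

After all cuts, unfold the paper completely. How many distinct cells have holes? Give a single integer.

Answer: 16

Derivation:
Op 1 fold_right: fold axis v@8; visible region now rows[0,8) x cols[8,16) = 8x8
Op 2 fold_up: fold axis h@4; visible region now rows[0,4) x cols[8,16) = 4x8
Op 3 fold_down: fold axis h@2; visible region now rows[2,4) x cols[8,16) = 2x8
Op 4 cut(0, 6): punch at orig (2,14); cuts so far [(2, 14)]; region rows[2,4) x cols[8,16) = 2x8
Op 5 cut(1, 5): punch at orig (3,13); cuts so far [(2, 14), (3, 13)]; region rows[2,4) x cols[8,16) = 2x8
Unfold 1 (reflect across h@2): 4 holes -> [(0, 13), (1, 14), (2, 14), (3, 13)]
Unfold 2 (reflect across h@4): 8 holes -> [(0, 13), (1, 14), (2, 14), (3, 13), (4, 13), (5, 14), (6, 14), (7, 13)]
Unfold 3 (reflect across v@8): 16 holes -> [(0, 2), (0, 13), (1, 1), (1, 14), (2, 1), (2, 14), (3, 2), (3, 13), (4, 2), (4, 13), (5, 1), (5, 14), (6, 1), (6, 14), (7, 2), (7, 13)]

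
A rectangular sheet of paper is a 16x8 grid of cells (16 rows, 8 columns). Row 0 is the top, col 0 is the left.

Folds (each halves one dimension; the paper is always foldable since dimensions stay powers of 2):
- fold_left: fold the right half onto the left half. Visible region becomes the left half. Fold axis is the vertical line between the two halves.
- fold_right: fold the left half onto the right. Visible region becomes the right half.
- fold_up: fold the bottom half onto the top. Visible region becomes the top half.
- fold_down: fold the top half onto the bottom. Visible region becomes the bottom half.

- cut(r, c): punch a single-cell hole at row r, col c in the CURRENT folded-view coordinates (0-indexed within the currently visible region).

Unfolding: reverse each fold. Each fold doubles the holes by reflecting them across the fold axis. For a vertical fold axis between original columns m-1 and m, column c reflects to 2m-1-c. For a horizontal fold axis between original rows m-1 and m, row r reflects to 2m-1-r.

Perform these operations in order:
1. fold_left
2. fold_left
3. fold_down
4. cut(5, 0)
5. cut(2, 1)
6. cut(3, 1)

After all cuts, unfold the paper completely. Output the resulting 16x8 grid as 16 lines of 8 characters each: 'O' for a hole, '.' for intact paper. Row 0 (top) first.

Op 1 fold_left: fold axis v@4; visible region now rows[0,16) x cols[0,4) = 16x4
Op 2 fold_left: fold axis v@2; visible region now rows[0,16) x cols[0,2) = 16x2
Op 3 fold_down: fold axis h@8; visible region now rows[8,16) x cols[0,2) = 8x2
Op 4 cut(5, 0): punch at orig (13,0); cuts so far [(13, 0)]; region rows[8,16) x cols[0,2) = 8x2
Op 5 cut(2, 1): punch at orig (10,1); cuts so far [(10, 1), (13, 0)]; region rows[8,16) x cols[0,2) = 8x2
Op 6 cut(3, 1): punch at orig (11,1); cuts so far [(10, 1), (11, 1), (13, 0)]; region rows[8,16) x cols[0,2) = 8x2
Unfold 1 (reflect across h@8): 6 holes -> [(2, 0), (4, 1), (5, 1), (10, 1), (11, 1), (13, 0)]
Unfold 2 (reflect across v@2): 12 holes -> [(2, 0), (2, 3), (4, 1), (4, 2), (5, 1), (5, 2), (10, 1), (10, 2), (11, 1), (11, 2), (13, 0), (13, 3)]
Unfold 3 (reflect across v@4): 24 holes -> [(2, 0), (2, 3), (2, 4), (2, 7), (4, 1), (4, 2), (4, 5), (4, 6), (5, 1), (5, 2), (5, 5), (5, 6), (10, 1), (10, 2), (10, 5), (10, 6), (11, 1), (11, 2), (11, 5), (11, 6), (13, 0), (13, 3), (13, 4), (13, 7)]

Answer: ........
........
O..OO..O
........
.OO..OO.
.OO..OO.
........
........
........
........
.OO..OO.
.OO..OO.
........
O..OO..O
........
........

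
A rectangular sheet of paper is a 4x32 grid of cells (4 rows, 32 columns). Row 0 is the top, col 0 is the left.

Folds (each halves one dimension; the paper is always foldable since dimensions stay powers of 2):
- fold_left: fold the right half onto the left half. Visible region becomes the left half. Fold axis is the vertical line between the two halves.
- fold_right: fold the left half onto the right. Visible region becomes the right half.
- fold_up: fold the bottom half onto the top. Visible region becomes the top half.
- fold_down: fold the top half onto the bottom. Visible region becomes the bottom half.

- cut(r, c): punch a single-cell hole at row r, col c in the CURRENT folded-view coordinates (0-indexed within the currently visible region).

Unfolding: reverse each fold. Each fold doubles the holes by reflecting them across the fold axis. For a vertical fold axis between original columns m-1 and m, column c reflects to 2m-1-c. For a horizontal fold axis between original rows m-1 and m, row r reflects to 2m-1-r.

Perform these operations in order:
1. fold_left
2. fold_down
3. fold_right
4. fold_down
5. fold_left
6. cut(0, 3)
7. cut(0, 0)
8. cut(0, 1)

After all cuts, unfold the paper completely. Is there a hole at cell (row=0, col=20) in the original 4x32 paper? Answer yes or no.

Op 1 fold_left: fold axis v@16; visible region now rows[0,4) x cols[0,16) = 4x16
Op 2 fold_down: fold axis h@2; visible region now rows[2,4) x cols[0,16) = 2x16
Op 3 fold_right: fold axis v@8; visible region now rows[2,4) x cols[8,16) = 2x8
Op 4 fold_down: fold axis h@3; visible region now rows[3,4) x cols[8,16) = 1x8
Op 5 fold_left: fold axis v@12; visible region now rows[3,4) x cols[8,12) = 1x4
Op 6 cut(0, 3): punch at orig (3,11); cuts so far [(3, 11)]; region rows[3,4) x cols[8,12) = 1x4
Op 7 cut(0, 0): punch at orig (3,8); cuts so far [(3, 8), (3, 11)]; region rows[3,4) x cols[8,12) = 1x4
Op 8 cut(0, 1): punch at orig (3,9); cuts so far [(3, 8), (3, 9), (3, 11)]; region rows[3,4) x cols[8,12) = 1x4
Unfold 1 (reflect across v@12): 6 holes -> [(3, 8), (3, 9), (3, 11), (3, 12), (3, 14), (3, 15)]
Unfold 2 (reflect across h@3): 12 holes -> [(2, 8), (2, 9), (2, 11), (2, 12), (2, 14), (2, 15), (3, 8), (3, 9), (3, 11), (3, 12), (3, 14), (3, 15)]
Unfold 3 (reflect across v@8): 24 holes -> [(2, 0), (2, 1), (2, 3), (2, 4), (2, 6), (2, 7), (2, 8), (2, 9), (2, 11), (2, 12), (2, 14), (2, 15), (3, 0), (3, 1), (3, 3), (3, 4), (3, 6), (3, 7), (3, 8), (3, 9), (3, 11), (3, 12), (3, 14), (3, 15)]
Unfold 4 (reflect across h@2): 48 holes -> [(0, 0), (0, 1), (0, 3), (0, 4), (0, 6), (0, 7), (0, 8), (0, 9), (0, 11), (0, 12), (0, 14), (0, 15), (1, 0), (1, 1), (1, 3), (1, 4), (1, 6), (1, 7), (1, 8), (1, 9), (1, 11), (1, 12), (1, 14), (1, 15), (2, 0), (2, 1), (2, 3), (2, 4), (2, 6), (2, 7), (2, 8), (2, 9), (2, 11), (2, 12), (2, 14), (2, 15), (3, 0), (3, 1), (3, 3), (3, 4), (3, 6), (3, 7), (3, 8), (3, 9), (3, 11), (3, 12), (3, 14), (3, 15)]
Unfold 5 (reflect across v@16): 96 holes -> [(0, 0), (0, 1), (0, 3), (0, 4), (0, 6), (0, 7), (0, 8), (0, 9), (0, 11), (0, 12), (0, 14), (0, 15), (0, 16), (0, 17), (0, 19), (0, 20), (0, 22), (0, 23), (0, 24), (0, 25), (0, 27), (0, 28), (0, 30), (0, 31), (1, 0), (1, 1), (1, 3), (1, 4), (1, 6), (1, 7), (1, 8), (1, 9), (1, 11), (1, 12), (1, 14), (1, 15), (1, 16), (1, 17), (1, 19), (1, 20), (1, 22), (1, 23), (1, 24), (1, 25), (1, 27), (1, 28), (1, 30), (1, 31), (2, 0), (2, 1), (2, 3), (2, 4), (2, 6), (2, 7), (2, 8), (2, 9), (2, 11), (2, 12), (2, 14), (2, 15), (2, 16), (2, 17), (2, 19), (2, 20), (2, 22), (2, 23), (2, 24), (2, 25), (2, 27), (2, 28), (2, 30), (2, 31), (3, 0), (3, 1), (3, 3), (3, 4), (3, 6), (3, 7), (3, 8), (3, 9), (3, 11), (3, 12), (3, 14), (3, 15), (3, 16), (3, 17), (3, 19), (3, 20), (3, 22), (3, 23), (3, 24), (3, 25), (3, 27), (3, 28), (3, 30), (3, 31)]
Holes: [(0, 0), (0, 1), (0, 3), (0, 4), (0, 6), (0, 7), (0, 8), (0, 9), (0, 11), (0, 12), (0, 14), (0, 15), (0, 16), (0, 17), (0, 19), (0, 20), (0, 22), (0, 23), (0, 24), (0, 25), (0, 27), (0, 28), (0, 30), (0, 31), (1, 0), (1, 1), (1, 3), (1, 4), (1, 6), (1, 7), (1, 8), (1, 9), (1, 11), (1, 12), (1, 14), (1, 15), (1, 16), (1, 17), (1, 19), (1, 20), (1, 22), (1, 23), (1, 24), (1, 25), (1, 27), (1, 28), (1, 30), (1, 31), (2, 0), (2, 1), (2, 3), (2, 4), (2, 6), (2, 7), (2, 8), (2, 9), (2, 11), (2, 12), (2, 14), (2, 15), (2, 16), (2, 17), (2, 19), (2, 20), (2, 22), (2, 23), (2, 24), (2, 25), (2, 27), (2, 28), (2, 30), (2, 31), (3, 0), (3, 1), (3, 3), (3, 4), (3, 6), (3, 7), (3, 8), (3, 9), (3, 11), (3, 12), (3, 14), (3, 15), (3, 16), (3, 17), (3, 19), (3, 20), (3, 22), (3, 23), (3, 24), (3, 25), (3, 27), (3, 28), (3, 30), (3, 31)]

Answer: yes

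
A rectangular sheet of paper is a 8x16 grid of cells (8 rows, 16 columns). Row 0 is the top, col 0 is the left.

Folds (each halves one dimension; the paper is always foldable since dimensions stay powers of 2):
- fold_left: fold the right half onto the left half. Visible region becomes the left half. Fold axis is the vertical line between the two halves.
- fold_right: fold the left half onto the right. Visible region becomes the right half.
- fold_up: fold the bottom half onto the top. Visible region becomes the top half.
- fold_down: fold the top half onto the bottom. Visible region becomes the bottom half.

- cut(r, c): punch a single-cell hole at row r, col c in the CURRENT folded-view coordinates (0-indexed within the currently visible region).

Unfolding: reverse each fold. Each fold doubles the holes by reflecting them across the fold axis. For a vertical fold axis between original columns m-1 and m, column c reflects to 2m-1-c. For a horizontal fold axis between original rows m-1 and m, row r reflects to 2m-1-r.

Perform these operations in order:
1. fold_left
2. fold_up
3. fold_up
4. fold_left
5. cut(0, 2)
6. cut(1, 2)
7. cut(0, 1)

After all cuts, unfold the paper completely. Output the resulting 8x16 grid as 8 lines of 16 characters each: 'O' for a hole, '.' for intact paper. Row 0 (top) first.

Op 1 fold_left: fold axis v@8; visible region now rows[0,8) x cols[0,8) = 8x8
Op 2 fold_up: fold axis h@4; visible region now rows[0,4) x cols[0,8) = 4x8
Op 3 fold_up: fold axis h@2; visible region now rows[0,2) x cols[0,8) = 2x8
Op 4 fold_left: fold axis v@4; visible region now rows[0,2) x cols[0,4) = 2x4
Op 5 cut(0, 2): punch at orig (0,2); cuts so far [(0, 2)]; region rows[0,2) x cols[0,4) = 2x4
Op 6 cut(1, 2): punch at orig (1,2); cuts so far [(0, 2), (1, 2)]; region rows[0,2) x cols[0,4) = 2x4
Op 7 cut(0, 1): punch at orig (0,1); cuts so far [(0, 1), (0, 2), (1, 2)]; region rows[0,2) x cols[0,4) = 2x4
Unfold 1 (reflect across v@4): 6 holes -> [(0, 1), (0, 2), (0, 5), (0, 6), (1, 2), (1, 5)]
Unfold 2 (reflect across h@2): 12 holes -> [(0, 1), (0, 2), (0, 5), (0, 6), (1, 2), (1, 5), (2, 2), (2, 5), (3, 1), (3, 2), (3, 5), (3, 6)]
Unfold 3 (reflect across h@4): 24 holes -> [(0, 1), (0, 2), (0, 5), (0, 6), (1, 2), (1, 5), (2, 2), (2, 5), (3, 1), (3, 2), (3, 5), (3, 6), (4, 1), (4, 2), (4, 5), (4, 6), (5, 2), (5, 5), (6, 2), (6, 5), (7, 1), (7, 2), (7, 5), (7, 6)]
Unfold 4 (reflect across v@8): 48 holes -> [(0, 1), (0, 2), (0, 5), (0, 6), (0, 9), (0, 10), (0, 13), (0, 14), (1, 2), (1, 5), (1, 10), (1, 13), (2, 2), (2, 5), (2, 10), (2, 13), (3, 1), (3, 2), (3, 5), (3, 6), (3, 9), (3, 10), (3, 13), (3, 14), (4, 1), (4, 2), (4, 5), (4, 6), (4, 9), (4, 10), (4, 13), (4, 14), (5, 2), (5, 5), (5, 10), (5, 13), (6, 2), (6, 5), (6, 10), (6, 13), (7, 1), (7, 2), (7, 5), (7, 6), (7, 9), (7, 10), (7, 13), (7, 14)]

Answer: .OO..OO..OO..OO.
..O..O....O..O..
..O..O....O..O..
.OO..OO..OO..OO.
.OO..OO..OO..OO.
..O..O....O..O..
..O..O....O..O..
.OO..OO..OO..OO.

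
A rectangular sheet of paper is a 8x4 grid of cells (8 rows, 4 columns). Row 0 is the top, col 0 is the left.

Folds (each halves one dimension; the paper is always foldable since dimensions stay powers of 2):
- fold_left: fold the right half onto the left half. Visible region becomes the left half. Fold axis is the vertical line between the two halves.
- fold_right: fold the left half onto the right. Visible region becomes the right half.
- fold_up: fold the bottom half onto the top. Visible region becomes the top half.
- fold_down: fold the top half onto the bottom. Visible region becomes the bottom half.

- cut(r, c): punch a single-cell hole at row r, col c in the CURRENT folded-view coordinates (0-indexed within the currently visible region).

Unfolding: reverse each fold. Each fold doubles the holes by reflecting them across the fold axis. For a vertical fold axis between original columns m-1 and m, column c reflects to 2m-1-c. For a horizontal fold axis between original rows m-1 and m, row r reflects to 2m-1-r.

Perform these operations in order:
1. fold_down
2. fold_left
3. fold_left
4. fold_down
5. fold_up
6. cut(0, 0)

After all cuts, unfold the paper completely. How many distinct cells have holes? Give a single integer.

Op 1 fold_down: fold axis h@4; visible region now rows[4,8) x cols[0,4) = 4x4
Op 2 fold_left: fold axis v@2; visible region now rows[4,8) x cols[0,2) = 4x2
Op 3 fold_left: fold axis v@1; visible region now rows[4,8) x cols[0,1) = 4x1
Op 4 fold_down: fold axis h@6; visible region now rows[6,8) x cols[0,1) = 2x1
Op 5 fold_up: fold axis h@7; visible region now rows[6,7) x cols[0,1) = 1x1
Op 6 cut(0, 0): punch at orig (6,0); cuts so far [(6, 0)]; region rows[6,7) x cols[0,1) = 1x1
Unfold 1 (reflect across h@7): 2 holes -> [(6, 0), (7, 0)]
Unfold 2 (reflect across h@6): 4 holes -> [(4, 0), (5, 0), (6, 0), (7, 0)]
Unfold 3 (reflect across v@1): 8 holes -> [(4, 0), (4, 1), (5, 0), (5, 1), (6, 0), (6, 1), (7, 0), (7, 1)]
Unfold 4 (reflect across v@2): 16 holes -> [(4, 0), (4, 1), (4, 2), (4, 3), (5, 0), (5, 1), (5, 2), (5, 3), (6, 0), (6, 1), (6, 2), (6, 3), (7, 0), (7, 1), (7, 2), (7, 3)]
Unfold 5 (reflect across h@4): 32 holes -> [(0, 0), (0, 1), (0, 2), (0, 3), (1, 0), (1, 1), (1, 2), (1, 3), (2, 0), (2, 1), (2, 2), (2, 3), (3, 0), (3, 1), (3, 2), (3, 3), (4, 0), (4, 1), (4, 2), (4, 3), (5, 0), (5, 1), (5, 2), (5, 3), (6, 0), (6, 1), (6, 2), (6, 3), (7, 0), (7, 1), (7, 2), (7, 3)]

Answer: 32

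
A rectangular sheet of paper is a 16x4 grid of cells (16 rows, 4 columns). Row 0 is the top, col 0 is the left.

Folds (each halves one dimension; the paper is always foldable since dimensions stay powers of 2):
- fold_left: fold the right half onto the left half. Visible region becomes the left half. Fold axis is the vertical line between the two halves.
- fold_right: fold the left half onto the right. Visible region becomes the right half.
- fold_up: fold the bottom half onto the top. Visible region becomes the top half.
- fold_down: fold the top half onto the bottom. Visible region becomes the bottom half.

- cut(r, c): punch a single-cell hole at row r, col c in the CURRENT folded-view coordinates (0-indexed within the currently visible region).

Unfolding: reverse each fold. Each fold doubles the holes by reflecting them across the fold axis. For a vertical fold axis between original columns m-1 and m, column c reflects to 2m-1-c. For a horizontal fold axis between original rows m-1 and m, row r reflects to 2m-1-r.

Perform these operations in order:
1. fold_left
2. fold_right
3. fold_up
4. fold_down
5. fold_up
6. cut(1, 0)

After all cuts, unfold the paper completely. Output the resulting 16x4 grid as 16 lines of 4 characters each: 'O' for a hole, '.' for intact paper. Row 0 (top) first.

Answer: ....
OOOO
OOOO
....
....
OOOO
OOOO
....
....
OOOO
OOOO
....
....
OOOO
OOOO
....

Derivation:
Op 1 fold_left: fold axis v@2; visible region now rows[0,16) x cols[0,2) = 16x2
Op 2 fold_right: fold axis v@1; visible region now rows[0,16) x cols[1,2) = 16x1
Op 3 fold_up: fold axis h@8; visible region now rows[0,8) x cols[1,2) = 8x1
Op 4 fold_down: fold axis h@4; visible region now rows[4,8) x cols[1,2) = 4x1
Op 5 fold_up: fold axis h@6; visible region now rows[4,6) x cols[1,2) = 2x1
Op 6 cut(1, 0): punch at orig (5,1); cuts so far [(5, 1)]; region rows[4,6) x cols[1,2) = 2x1
Unfold 1 (reflect across h@6): 2 holes -> [(5, 1), (6, 1)]
Unfold 2 (reflect across h@4): 4 holes -> [(1, 1), (2, 1), (5, 1), (6, 1)]
Unfold 3 (reflect across h@8): 8 holes -> [(1, 1), (2, 1), (5, 1), (6, 1), (9, 1), (10, 1), (13, 1), (14, 1)]
Unfold 4 (reflect across v@1): 16 holes -> [(1, 0), (1, 1), (2, 0), (2, 1), (5, 0), (5, 1), (6, 0), (6, 1), (9, 0), (9, 1), (10, 0), (10, 1), (13, 0), (13, 1), (14, 0), (14, 1)]
Unfold 5 (reflect across v@2): 32 holes -> [(1, 0), (1, 1), (1, 2), (1, 3), (2, 0), (2, 1), (2, 2), (2, 3), (5, 0), (5, 1), (5, 2), (5, 3), (6, 0), (6, 1), (6, 2), (6, 3), (9, 0), (9, 1), (9, 2), (9, 3), (10, 0), (10, 1), (10, 2), (10, 3), (13, 0), (13, 1), (13, 2), (13, 3), (14, 0), (14, 1), (14, 2), (14, 3)]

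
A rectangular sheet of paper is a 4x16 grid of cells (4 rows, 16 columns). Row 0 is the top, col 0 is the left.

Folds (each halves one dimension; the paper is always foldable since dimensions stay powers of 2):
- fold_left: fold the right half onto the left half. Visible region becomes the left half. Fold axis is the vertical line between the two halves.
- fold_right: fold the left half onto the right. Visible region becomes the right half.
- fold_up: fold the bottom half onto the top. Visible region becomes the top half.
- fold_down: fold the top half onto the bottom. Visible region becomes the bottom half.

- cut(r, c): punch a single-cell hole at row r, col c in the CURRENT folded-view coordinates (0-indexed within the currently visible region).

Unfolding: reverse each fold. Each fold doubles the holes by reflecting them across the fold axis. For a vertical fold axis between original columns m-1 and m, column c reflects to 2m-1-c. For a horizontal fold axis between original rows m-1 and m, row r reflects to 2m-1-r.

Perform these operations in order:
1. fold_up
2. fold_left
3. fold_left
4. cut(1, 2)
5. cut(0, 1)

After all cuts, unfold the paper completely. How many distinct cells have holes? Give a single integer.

Answer: 16

Derivation:
Op 1 fold_up: fold axis h@2; visible region now rows[0,2) x cols[0,16) = 2x16
Op 2 fold_left: fold axis v@8; visible region now rows[0,2) x cols[0,8) = 2x8
Op 3 fold_left: fold axis v@4; visible region now rows[0,2) x cols[0,4) = 2x4
Op 4 cut(1, 2): punch at orig (1,2); cuts so far [(1, 2)]; region rows[0,2) x cols[0,4) = 2x4
Op 5 cut(0, 1): punch at orig (0,1); cuts so far [(0, 1), (1, 2)]; region rows[0,2) x cols[0,4) = 2x4
Unfold 1 (reflect across v@4): 4 holes -> [(0, 1), (0, 6), (1, 2), (1, 5)]
Unfold 2 (reflect across v@8): 8 holes -> [(0, 1), (0, 6), (0, 9), (0, 14), (1, 2), (1, 5), (1, 10), (1, 13)]
Unfold 3 (reflect across h@2): 16 holes -> [(0, 1), (0, 6), (0, 9), (0, 14), (1, 2), (1, 5), (1, 10), (1, 13), (2, 2), (2, 5), (2, 10), (2, 13), (3, 1), (3, 6), (3, 9), (3, 14)]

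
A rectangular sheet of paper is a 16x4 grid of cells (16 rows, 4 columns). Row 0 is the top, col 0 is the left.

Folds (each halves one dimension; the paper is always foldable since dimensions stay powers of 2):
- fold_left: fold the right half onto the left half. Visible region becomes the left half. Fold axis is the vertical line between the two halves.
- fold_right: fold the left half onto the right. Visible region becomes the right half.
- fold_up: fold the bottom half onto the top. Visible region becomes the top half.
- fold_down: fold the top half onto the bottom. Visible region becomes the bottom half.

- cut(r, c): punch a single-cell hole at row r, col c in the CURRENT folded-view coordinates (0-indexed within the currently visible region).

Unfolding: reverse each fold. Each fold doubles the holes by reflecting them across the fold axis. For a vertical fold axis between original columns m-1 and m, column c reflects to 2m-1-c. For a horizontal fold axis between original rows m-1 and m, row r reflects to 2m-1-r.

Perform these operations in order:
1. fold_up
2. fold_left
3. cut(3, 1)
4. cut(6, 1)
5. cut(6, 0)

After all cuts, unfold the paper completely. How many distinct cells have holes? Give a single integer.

Op 1 fold_up: fold axis h@8; visible region now rows[0,8) x cols[0,4) = 8x4
Op 2 fold_left: fold axis v@2; visible region now rows[0,8) x cols[0,2) = 8x2
Op 3 cut(3, 1): punch at orig (3,1); cuts so far [(3, 1)]; region rows[0,8) x cols[0,2) = 8x2
Op 4 cut(6, 1): punch at orig (6,1); cuts so far [(3, 1), (6, 1)]; region rows[0,8) x cols[0,2) = 8x2
Op 5 cut(6, 0): punch at orig (6,0); cuts so far [(3, 1), (6, 0), (6, 1)]; region rows[0,8) x cols[0,2) = 8x2
Unfold 1 (reflect across v@2): 6 holes -> [(3, 1), (3, 2), (6, 0), (6, 1), (6, 2), (6, 3)]
Unfold 2 (reflect across h@8): 12 holes -> [(3, 1), (3, 2), (6, 0), (6, 1), (6, 2), (6, 3), (9, 0), (9, 1), (9, 2), (9, 3), (12, 1), (12, 2)]

Answer: 12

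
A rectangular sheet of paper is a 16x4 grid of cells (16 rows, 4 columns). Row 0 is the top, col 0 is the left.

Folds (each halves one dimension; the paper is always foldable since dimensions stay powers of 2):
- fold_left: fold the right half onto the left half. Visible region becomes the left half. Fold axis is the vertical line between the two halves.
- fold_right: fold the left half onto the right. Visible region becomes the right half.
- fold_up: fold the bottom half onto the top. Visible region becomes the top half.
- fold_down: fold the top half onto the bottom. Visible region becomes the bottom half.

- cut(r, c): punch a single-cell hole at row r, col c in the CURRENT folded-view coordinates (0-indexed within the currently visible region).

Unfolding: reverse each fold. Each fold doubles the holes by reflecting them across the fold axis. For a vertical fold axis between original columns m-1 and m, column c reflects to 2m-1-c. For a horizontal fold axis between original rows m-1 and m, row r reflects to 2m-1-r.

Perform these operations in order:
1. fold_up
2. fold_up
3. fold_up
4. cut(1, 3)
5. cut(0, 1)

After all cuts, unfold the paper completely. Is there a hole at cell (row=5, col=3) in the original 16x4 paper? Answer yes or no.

Answer: yes

Derivation:
Op 1 fold_up: fold axis h@8; visible region now rows[0,8) x cols[0,4) = 8x4
Op 2 fold_up: fold axis h@4; visible region now rows[0,4) x cols[0,4) = 4x4
Op 3 fold_up: fold axis h@2; visible region now rows[0,2) x cols[0,4) = 2x4
Op 4 cut(1, 3): punch at orig (1,3); cuts so far [(1, 3)]; region rows[0,2) x cols[0,4) = 2x4
Op 5 cut(0, 1): punch at orig (0,1); cuts so far [(0, 1), (1, 3)]; region rows[0,2) x cols[0,4) = 2x4
Unfold 1 (reflect across h@2): 4 holes -> [(0, 1), (1, 3), (2, 3), (3, 1)]
Unfold 2 (reflect across h@4): 8 holes -> [(0, 1), (1, 3), (2, 3), (3, 1), (4, 1), (5, 3), (6, 3), (7, 1)]
Unfold 3 (reflect across h@8): 16 holes -> [(0, 1), (1, 3), (2, 3), (3, 1), (4, 1), (5, 3), (6, 3), (7, 1), (8, 1), (9, 3), (10, 3), (11, 1), (12, 1), (13, 3), (14, 3), (15, 1)]
Holes: [(0, 1), (1, 3), (2, 3), (3, 1), (4, 1), (5, 3), (6, 3), (7, 1), (8, 1), (9, 3), (10, 3), (11, 1), (12, 1), (13, 3), (14, 3), (15, 1)]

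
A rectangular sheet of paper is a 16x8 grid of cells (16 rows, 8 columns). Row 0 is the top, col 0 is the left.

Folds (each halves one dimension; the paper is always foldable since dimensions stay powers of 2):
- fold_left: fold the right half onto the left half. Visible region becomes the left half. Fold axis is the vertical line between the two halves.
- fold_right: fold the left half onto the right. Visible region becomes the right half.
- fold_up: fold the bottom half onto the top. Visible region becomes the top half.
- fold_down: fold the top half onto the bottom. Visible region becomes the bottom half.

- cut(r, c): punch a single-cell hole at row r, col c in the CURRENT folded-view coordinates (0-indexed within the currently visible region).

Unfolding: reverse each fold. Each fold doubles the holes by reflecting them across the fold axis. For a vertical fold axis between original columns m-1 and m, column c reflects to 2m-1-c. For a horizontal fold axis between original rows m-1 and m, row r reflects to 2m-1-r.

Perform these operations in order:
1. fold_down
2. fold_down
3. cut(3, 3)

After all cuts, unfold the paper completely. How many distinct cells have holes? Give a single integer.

Answer: 4

Derivation:
Op 1 fold_down: fold axis h@8; visible region now rows[8,16) x cols[0,8) = 8x8
Op 2 fold_down: fold axis h@12; visible region now rows[12,16) x cols[0,8) = 4x8
Op 3 cut(3, 3): punch at orig (15,3); cuts so far [(15, 3)]; region rows[12,16) x cols[0,8) = 4x8
Unfold 1 (reflect across h@12): 2 holes -> [(8, 3), (15, 3)]
Unfold 2 (reflect across h@8): 4 holes -> [(0, 3), (7, 3), (8, 3), (15, 3)]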